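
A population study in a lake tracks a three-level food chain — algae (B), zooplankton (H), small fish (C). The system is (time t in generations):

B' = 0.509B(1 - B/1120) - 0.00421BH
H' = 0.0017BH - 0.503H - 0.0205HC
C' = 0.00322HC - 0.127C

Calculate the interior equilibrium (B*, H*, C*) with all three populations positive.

From dC/dt = 0: 0.00322H* = 0.127, so H* = 39.4.
From dB/dt = 0: 0.509(1 - B*/1120) = 0.00421·39.4, giving B* = 1120·(1 - 0.326) = 755.
From dH/dt = 0: 0.0017·755 - 0.503 = 0.0205C*, so C* = 0.78/0.0205 = 38.

B* ≈ 755, H* ≈ 39.4, C* ≈ 38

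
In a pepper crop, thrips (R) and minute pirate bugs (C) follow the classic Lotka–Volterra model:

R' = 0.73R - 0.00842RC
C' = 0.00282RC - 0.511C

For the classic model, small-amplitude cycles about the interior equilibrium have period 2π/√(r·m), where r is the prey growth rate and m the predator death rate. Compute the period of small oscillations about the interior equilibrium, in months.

Here r = 0.73 and m = 0.511, so r·m = 0.373.
ω = √0.373 = 0.611 per month, hence T = 2π/ω ≈ 10.3 months.

T ≈ 10.3 months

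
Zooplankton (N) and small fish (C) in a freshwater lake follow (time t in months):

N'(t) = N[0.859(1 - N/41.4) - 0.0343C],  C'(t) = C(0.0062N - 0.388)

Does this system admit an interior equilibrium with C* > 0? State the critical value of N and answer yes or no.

The predator equation gives dC/dt > 0 only when N > 0.388/0.0062 = 62.6.
Without the predator, N → K = 41.4. Since 41.4 < 62.6, the predator cannot invade.

Threshold N = 62.6; K < 62.6, so no, the predator goes extinct.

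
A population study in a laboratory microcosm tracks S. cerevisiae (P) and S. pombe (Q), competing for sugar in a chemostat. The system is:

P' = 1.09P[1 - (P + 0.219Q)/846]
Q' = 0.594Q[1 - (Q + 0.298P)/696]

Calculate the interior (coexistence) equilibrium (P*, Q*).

Setting both brackets to zero gives the nullclines P + 0.219Q = 846 and 0.298P + Q = 696.
Substituting Q = 696 - 0.298P into the first: P(1 - 0.219·0.298) = 846 - 0.219·696.
So P* = 694/0.935 = 742, and then Q* = 696 - 0.298·742 = 475.

P* ≈ 742, Q* ≈ 475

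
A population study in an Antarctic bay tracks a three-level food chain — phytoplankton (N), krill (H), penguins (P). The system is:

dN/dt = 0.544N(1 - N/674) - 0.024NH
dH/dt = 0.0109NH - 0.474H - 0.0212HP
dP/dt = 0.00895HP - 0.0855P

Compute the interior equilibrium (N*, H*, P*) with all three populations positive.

N* ≈ 390, H* ≈ 9.55, P* ≈ 178

From dP/dt = 0: 0.00895H* = 0.0855, so H* = 9.55.
From dN/dt = 0: 0.544(1 - N*/674) = 0.024·9.55, giving N* = 674·(1 - 0.421) = 390.
From dH/dt = 0: 0.0109·390 - 0.474 = 0.0212P*, so P* = 3.78/0.0212 = 178.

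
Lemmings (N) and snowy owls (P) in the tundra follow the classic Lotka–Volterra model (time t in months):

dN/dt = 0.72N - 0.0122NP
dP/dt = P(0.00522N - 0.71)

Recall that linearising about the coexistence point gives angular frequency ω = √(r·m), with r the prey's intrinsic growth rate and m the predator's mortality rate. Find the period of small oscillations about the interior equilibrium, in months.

T ≈ 8.79 months

Here r = 0.72 and m = 0.71, so r·m = 0.511.
ω = √0.511 = 0.715 per month, hence T = 2π/ω ≈ 8.79 months.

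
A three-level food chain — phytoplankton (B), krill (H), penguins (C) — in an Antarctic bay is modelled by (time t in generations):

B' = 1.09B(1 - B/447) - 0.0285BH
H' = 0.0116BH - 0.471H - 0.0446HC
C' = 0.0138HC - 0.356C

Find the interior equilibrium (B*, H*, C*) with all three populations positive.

From dC/dt = 0: 0.0138H* = 0.356, so H* = 25.8.
From dB/dt = 0: 1.09(1 - B*/447) = 0.0285·25.8, giving B* = 447·(1 - 0.675) = 145.
From dH/dt = 0: 0.0116·145 - 0.471 = 0.0446C*, so C* = 1.22/0.0446 = 27.3.

B* ≈ 145, H* ≈ 25.8, C* ≈ 27.3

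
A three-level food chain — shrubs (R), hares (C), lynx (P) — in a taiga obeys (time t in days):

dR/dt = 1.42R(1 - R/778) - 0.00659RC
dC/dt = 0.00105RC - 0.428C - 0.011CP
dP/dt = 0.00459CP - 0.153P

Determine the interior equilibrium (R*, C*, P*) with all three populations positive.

R* ≈ 658, C* ≈ 33.3, P* ≈ 23.9

From dP/dt = 0: 0.00459C* = 0.153, so C* = 33.3.
From dR/dt = 0: 1.42(1 - R*/778) = 0.00659·33.3, giving R* = 778·(1 - 0.155) = 658.
From dC/dt = 0: 0.00105·658 - 0.428 = 0.011P*, so P* = 0.263/0.011 = 23.9.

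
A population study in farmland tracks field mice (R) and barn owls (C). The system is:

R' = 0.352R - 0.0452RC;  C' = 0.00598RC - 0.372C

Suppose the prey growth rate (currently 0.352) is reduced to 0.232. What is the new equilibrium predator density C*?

C* ≈ 5.13

At the interior fixed point, setting dR/dt = 0 with R > 0 fixes C* = (prey growth rate)/(RC coefficient) — independent of the other coefficients.
With the change, C* = 0.232/0.0452 = 5.13; it falls from 7.79.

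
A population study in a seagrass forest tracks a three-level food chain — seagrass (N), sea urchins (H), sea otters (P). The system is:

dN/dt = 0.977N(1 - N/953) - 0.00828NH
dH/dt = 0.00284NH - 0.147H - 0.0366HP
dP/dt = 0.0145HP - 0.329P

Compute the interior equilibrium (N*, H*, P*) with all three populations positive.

N* ≈ 770, H* ≈ 22.7, P* ≈ 55.7

From dP/dt = 0: 0.0145H* = 0.329, so H* = 22.7.
From dN/dt = 0: 0.977(1 - N*/953) = 0.00828·22.7, giving N* = 953·(1 - 0.192) = 770.
From dH/dt = 0: 0.00284·770 - 0.147 = 0.0366P*, so P* = 2.04/0.0366 = 55.7.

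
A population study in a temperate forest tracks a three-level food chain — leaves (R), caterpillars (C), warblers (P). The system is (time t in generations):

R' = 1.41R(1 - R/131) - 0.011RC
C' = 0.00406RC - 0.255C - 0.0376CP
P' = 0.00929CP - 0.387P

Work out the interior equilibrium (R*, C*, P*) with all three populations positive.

From dP/dt = 0: 0.00929C* = 0.387, so C* = 41.7.
From dR/dt = 0: 1.41(1 - R*/131) = 0.011·41.7, giving R* = 131·(1 - 0.325) = 88.4.
From dC/dt = 0: 0.00406·88.4 - 0.255 = 0.0376P*, so P* = 0.104/0.0376 = 2.77.

R* ≈ 88.4, C* ≈ 41.7, P* ≈ 2.77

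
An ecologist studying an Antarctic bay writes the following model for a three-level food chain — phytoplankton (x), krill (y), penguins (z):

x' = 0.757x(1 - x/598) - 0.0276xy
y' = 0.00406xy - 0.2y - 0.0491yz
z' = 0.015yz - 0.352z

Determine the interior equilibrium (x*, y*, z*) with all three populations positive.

x* ≈ 86.4, y* ≈ 23.5, z* ≈ 3.07

From dz/dt = 0: 0.015y* = 0.352, so y* = 23.5.
From dx/dt = 0: 0.757(1 - x*/598) = 0.0276·23.5, giving x* = 598·(1 - 0.856) = 86.4.
From dy/dt = 0: 0.00406·86.4 - 0.2 = 0.0491z*, so z* = 0.151/0.0491 = 3.07.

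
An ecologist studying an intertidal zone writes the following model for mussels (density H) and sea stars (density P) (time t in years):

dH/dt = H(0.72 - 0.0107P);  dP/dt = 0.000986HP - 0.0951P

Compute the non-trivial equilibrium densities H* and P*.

H* ≈ 96.5, P* ≈ 67.3

Set dP/dt = 0 with P > 0: 0.000986H - 0.0951 = 0, so H* = 0.0951/0.000986 = 96.5.
Set dH/dt = 0 with H > 0: 0.72 - 0.0107P = 0, so P* = 0.72/0.0107 = 67.3.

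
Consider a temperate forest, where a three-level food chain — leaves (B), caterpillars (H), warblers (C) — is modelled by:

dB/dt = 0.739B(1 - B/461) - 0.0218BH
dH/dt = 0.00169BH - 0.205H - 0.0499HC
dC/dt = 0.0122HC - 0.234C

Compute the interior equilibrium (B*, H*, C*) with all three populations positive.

B* ≈ 200, H* ≈ 19.2, C* ≈ 2.67

From dC/dt = 0: 0.0122H* = 0.234, so H* = 19.2.
From dB/dt = 0: 0.739(1 - B*/461) = 0.0218·19.2, giving B* = 461·(1 - 0.566) = 200.
From dH/dt = 0: 0.00169·200 - 0.205 = 0.0499C*, so C* = 0.133/0.0499 = 2.67.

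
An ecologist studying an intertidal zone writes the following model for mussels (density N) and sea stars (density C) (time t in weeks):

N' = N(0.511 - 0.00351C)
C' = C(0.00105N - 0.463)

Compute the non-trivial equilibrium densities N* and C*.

Set dC/dt = 0 with C > 0: 0.00105N - 0.463 = 0, so N* = 0.463/0.00105 = 441.
Set dN/dt = 0 with N > 0: 0.511 - 0.00351C = 0, so C* = 0.511/0.00351 = 146.

N* ≈ 441, C* ≈ 146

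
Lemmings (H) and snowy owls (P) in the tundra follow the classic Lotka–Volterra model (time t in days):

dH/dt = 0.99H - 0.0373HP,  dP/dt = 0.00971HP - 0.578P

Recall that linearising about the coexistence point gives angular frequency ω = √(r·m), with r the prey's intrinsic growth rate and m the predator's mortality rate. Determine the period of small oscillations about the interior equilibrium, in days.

Here r = 0.99 and m = 0.578, so r·m = 0.572.
ω = √0.572 = 0.756 per day, hence T = 2π/ω ≈ 8.31 days.

T ≈ 8.31 days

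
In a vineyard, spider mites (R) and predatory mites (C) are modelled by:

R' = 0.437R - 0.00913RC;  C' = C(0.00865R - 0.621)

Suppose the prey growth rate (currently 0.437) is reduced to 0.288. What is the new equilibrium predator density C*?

At the interior fixed point, setting dR/dt = 0 with R > 0 fixes C* = (prey growth rate)/(RC coefficient) — independent of the other coefficients.
With the change, C* = 0.288/0.00913 = 31.5; it falls from 47.9.

C* ≈ 31.5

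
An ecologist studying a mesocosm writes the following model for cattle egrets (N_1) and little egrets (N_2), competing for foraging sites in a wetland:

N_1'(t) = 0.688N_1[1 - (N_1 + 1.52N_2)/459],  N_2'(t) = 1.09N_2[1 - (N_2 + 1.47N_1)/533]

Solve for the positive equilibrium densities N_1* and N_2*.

N_1* ≈ 284, N_2* ≈ 115

Setting both brackets to zero gives the nullclines N_1 + 1.52N_2 = 459 and 1.47N_1 + N_2 = 533.
Substituting N_2 = 533 - 1.47N_1 into the first: N_1(1 - 1.52·1.47) = 459 - 1.52·533.
So N_1* = -351/-1.23 = 284, and then N_2* = 533 - 1.47·284 = 115.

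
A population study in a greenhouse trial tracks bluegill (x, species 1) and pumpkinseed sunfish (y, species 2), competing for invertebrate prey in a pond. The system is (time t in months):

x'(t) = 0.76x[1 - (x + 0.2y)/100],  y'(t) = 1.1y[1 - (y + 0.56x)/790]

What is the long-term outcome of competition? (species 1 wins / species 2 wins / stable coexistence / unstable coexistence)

species 2 excludes species 1

Compare the nullcline intercepts: K1/α12 = 100/0.2 = 500 < K2 = 790; K2/α21 = 790/0.56 = 1410 > K1 = 100.
Since the inequalities point opposite ways, species 2 can invade but species 1 cannot.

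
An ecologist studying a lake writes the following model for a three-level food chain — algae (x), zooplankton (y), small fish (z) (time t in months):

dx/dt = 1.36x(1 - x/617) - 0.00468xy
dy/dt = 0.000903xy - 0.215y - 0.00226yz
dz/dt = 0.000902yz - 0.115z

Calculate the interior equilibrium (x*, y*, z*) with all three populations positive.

x* ≈ 346, y* ≈ 127, z* ≈ 43.2

From dz/dt = 0: 0.000902y* = 0.115, so y* = 127.
From dx/dt = 0: 1.36(1 - x*/617) = 0.00468·127, giving x* = 617·(1 - 0.439) = 346.
From dy/dt = 0: 0.000903·346 - 0.215 = 0.00226z*, so z* = 0.0977/0.00226 = 43.2.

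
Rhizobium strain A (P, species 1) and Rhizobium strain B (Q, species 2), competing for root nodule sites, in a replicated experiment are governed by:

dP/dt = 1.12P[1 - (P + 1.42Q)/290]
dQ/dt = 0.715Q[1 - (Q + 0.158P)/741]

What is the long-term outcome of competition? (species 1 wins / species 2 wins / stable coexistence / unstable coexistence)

Compare the nullcline intercepts: K1/α12 = 290/1.42 = 204 < K2 = 741; K2/α21 = 741/0.158 = 4690 > K1 = 290.
Since the inequalities point opposite ways, species 2 can invade but species 1 cannot.

species 2 excludes species 1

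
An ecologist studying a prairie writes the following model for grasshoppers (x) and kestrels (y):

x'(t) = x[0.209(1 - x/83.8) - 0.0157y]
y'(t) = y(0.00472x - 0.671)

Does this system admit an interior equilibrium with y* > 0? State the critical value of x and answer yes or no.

Threshold x = 142; K < 142, so no, the predator goes extinct.

The predator equation gives dy/dt > 0 only when x > 0.671/0.00472 = 142.
Without the predator, x → K = 83.8. Since 83.8 < 142, the predator cannot invade.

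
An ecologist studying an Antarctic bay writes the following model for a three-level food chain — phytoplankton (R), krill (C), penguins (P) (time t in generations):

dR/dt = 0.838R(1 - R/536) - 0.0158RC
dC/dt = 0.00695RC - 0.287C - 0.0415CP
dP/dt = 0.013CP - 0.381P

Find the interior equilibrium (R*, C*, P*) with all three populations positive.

From dP/dt = 0: 0.013C* = 0.381, so C* = 29.3.
From dR/dt = 0: 0.838(1 - R*/536) = 0.0158·29.3, giving R* = 536·(1 - 0.553) = 240.
From dC/dt = 0: 0.00695·240 - 0.287 = 0.0415P*, so P* = 1.38/0.0415 = 33.2.

R* ≈ 240, C* ≈ 29.3, P* ≈ 33.2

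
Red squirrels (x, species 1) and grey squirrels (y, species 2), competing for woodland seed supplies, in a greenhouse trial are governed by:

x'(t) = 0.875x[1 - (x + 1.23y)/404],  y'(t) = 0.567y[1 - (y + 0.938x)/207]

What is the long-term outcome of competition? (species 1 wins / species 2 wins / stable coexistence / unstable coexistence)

Compare the nullcline intercepts: K1/α12 = 404/1.23 = 328 > K2 = 207; K2/α21 = 207/0.938 = 221 < K1 = 404.
Since the inequalities point opposite ways, species 1 can invade but species 2 cannot.

species 1 excludes species 2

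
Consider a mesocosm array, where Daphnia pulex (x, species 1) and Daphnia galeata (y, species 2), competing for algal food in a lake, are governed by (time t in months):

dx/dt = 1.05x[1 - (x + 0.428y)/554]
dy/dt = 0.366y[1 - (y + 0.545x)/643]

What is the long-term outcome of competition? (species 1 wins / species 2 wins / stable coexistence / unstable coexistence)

stable coexistence

Compare the nullcline intercepts: K1/α12 = 554/0.428 = 1290 > K2 = 643; K2/α21 = 643/0.545 = 1180 > K1 = 554.
Since both inequalities hold, each species can invade when rare, so the interior equilibrium is stable.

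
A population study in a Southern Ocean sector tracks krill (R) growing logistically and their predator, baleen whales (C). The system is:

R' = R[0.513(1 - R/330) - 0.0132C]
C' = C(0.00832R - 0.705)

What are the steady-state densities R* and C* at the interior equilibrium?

From dC/dt = 0 with C > 0: 0.00832R* = 0.705, so R* = 84.7.
Substitute into dR/dt = 0: 0.513(1 - 84.7/330) = 0.0132C*.
The bracket is 0.743, giving C* = 0.381/0.0132 = 28.9.

R* ≈ 84.7, C* ≈ 28.9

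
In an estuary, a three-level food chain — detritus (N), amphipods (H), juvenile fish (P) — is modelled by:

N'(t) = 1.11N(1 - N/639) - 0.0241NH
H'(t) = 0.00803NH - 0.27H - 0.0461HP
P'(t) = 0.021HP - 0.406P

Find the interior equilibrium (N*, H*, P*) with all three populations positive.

From dP/dt = 0: 0.021H* = 0.406, so H* = 19.3.
From dN/dt = 0: 1.11(1 - N*/639) = 0.0241·19.3, giving N* = 639·(1 - 0.42) = 371.
From dH/dt = 0: 0.00803·371 - 0.27 = 0.0461P*, so P* = 2.71/0.0461 = 58.7.

N* ≈ 371, H* ≈ 19.3, P* ≈ 58.7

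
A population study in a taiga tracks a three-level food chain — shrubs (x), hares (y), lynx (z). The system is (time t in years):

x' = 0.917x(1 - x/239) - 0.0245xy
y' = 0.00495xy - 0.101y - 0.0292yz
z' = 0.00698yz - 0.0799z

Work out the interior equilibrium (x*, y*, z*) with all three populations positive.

From dz/dt = 0: 0.00698y* = 0.0799, so y* = 11.4.
From dx/dt = 0: 0.917(1 - x*/239) = 0.0245·11.4, giving x* = 239·(1 - 0.306) = 166.
From dy/dt = 0: 0.00495·166 - 0.101 = 0.0292z*, so z* = 0.72/0.0292 = 24.7.

x* ≈ 166, y* ≈ 11.4, z* ≈ 24.7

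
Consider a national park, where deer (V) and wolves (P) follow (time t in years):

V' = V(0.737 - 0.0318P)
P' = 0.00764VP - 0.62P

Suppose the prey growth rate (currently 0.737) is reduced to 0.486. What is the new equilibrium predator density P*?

P* ≈ 15.3

At the interior fixed point, setting dV/dt = 0 with V > 0 fixes P* = (prey growth rate)/(VP coefficient) — independent of the other coefficients.
With the change, P* = 0.486/0.0318 = 15.3; it falls from 23.2.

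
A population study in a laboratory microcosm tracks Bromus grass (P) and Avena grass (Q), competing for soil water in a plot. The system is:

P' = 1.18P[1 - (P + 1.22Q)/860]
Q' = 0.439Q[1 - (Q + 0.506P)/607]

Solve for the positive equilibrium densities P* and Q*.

Setting both brackets to zero gives the nullclines P + 1.22Q = 860 and 0.506P + Q = 607.
Substituting Q = 607 - 0.506P into the first: P(1 - 1.22·0.506) = 860 - 1.22·607.
So P* = 119/0.383 = 312, and then Q* = 607 - 0.506·312 = 449.

P* ≈ 312, Q* ≈ 449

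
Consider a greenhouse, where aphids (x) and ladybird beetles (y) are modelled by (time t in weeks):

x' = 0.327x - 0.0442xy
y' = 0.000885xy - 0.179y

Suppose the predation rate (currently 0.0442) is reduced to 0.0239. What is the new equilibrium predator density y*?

y* ≈ 13.7

At the interior fixed point, setting dx/dt = 0 with x > 0 fixes y* = (prey growth rate)/(xy coefficient) — independent of the other coefficients.
With the change, y* = 0.327/0.0239 = 13.7; it rises from 7.4.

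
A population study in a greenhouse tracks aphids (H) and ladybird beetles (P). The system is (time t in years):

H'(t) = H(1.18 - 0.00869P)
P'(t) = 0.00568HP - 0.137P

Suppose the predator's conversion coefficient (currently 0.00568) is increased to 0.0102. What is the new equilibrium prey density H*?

H* ≈ 13.4

At the interior fixed point, setting dP/dt = 0 with P > 0 fixes H* = (predator death rate)/(HP coefficient) — independent of the other coefficients.
With the change, H* = 0.137/0.0102 = 13.4; it falls from 24.1.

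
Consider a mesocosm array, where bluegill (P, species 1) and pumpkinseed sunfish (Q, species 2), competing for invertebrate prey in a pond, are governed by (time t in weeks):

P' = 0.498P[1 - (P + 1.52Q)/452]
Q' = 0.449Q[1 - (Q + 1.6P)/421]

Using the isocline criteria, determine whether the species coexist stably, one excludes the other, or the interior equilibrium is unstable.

Compare the nullcline intercepts: K1/α12 = 452/1.52 = 297 < K2 = 421; K2/α21 = 421/1.6 = 263 < K1 = 452.
Since both are reversed, neither can invade when rare; the interior point is a saddle.

unstable coexistence (outcome depends on initial conditions)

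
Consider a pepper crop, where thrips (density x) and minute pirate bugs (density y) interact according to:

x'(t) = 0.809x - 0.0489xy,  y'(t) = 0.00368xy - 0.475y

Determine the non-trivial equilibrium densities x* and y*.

x* ≈ 129, y* ≈ 16.5

Set dy/dt = 0 with y > 0: 0.00368x - 0.475 = 0, so x* = 0.475/0.00368 = 129.
Set dx/dt = 0 with x > 0: 0.809 - 0.0489y = 0, so y* = 0.809/0.0489 = 16.5.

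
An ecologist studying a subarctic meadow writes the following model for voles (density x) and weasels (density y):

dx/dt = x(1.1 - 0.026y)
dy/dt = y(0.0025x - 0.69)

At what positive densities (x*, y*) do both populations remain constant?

Set dy/dt = 0 with y > 0: 0.0025x - 0.69 = 0, so x* = 0.69/0.0025 = 276.
Set dx/dt = 0 with x > 0: 1.1 - 0.026y = 0, so y* = 1.1/0.026 = 42.3.

x* ≈ 276, y* ≈ 42.3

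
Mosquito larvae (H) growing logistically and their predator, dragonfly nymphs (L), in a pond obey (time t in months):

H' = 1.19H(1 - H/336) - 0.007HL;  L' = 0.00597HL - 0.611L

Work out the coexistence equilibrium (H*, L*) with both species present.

From dL/dt = 0 with L > 0: 0.00597H* = 0.611, so H* = 102.
Substitute into dH/dt = 0: 1.19(1 - 102/336) = 0.007L*.
The bracket is 0.695, giving L* = 0.828/0.007 = 118.

H* ≈ 102, L* ≈ 118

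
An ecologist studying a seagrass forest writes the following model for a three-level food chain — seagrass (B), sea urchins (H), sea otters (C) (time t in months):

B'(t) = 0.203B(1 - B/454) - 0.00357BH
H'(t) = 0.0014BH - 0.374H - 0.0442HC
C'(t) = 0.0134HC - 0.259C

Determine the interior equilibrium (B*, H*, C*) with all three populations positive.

B* ≈ 300, H* ≈ 19.3, C* ≈ 1.03

From dC/dt = 0: 0.0134H* = 0.259, so H* = 19.3.
From dB/dt = 0: 0.203(1 - B*/454) = 0.00357·19.3, giving B* = 454·(1 - 0.34) = 300.
From dH/dt = 0: 0.0014·300 - 0.374 = 0.0442C*, so C* = 0.0456/0.0442 = 1.03.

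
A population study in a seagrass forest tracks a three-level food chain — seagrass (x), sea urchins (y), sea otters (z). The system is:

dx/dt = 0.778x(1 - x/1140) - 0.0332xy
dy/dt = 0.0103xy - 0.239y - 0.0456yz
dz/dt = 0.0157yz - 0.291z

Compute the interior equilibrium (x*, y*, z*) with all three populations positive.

x* ≈ 238, y* ≈ 18.5, z* ≈ 48.6

From dz/dt = 0: 0.0157y* = 0.291, so y* = 18.5.
From dx/dt = 0: 0.778(1 - x*/1140) = 0.0332·18.5, giving x* = 1140·(1 - 0.791) = 238.
From dy/dt = 0: 0.0103·238 - 0.239 = 0.0456z*, so z* = 2.22/0.0456 = 48.6.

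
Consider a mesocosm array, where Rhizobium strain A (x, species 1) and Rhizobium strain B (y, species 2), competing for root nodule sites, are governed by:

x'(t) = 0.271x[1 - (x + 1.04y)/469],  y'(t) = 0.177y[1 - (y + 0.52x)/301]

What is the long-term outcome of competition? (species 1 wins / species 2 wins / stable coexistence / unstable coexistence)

Compare the nullcline intercepts: K1/α12 = 469/1.04 = 451 > K2 = 301; K2/α21 = 301/0.52 = 579 > K1 = 469.
Since both inequalities hold, each species can invade when rare, so the interior equilibrium is stable.

stable coexistence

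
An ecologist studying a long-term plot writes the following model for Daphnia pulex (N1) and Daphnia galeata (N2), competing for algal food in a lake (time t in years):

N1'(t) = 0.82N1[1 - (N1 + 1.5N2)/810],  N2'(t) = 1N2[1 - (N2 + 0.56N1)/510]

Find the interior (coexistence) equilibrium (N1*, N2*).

Setting both brackets to zero gives the nullclines N1 + 1.5N2 = 810 and 0.56N1 + N2 = 510.
Substituting N2 = 510 - 0.56N1 into the first: N1(1 - 1.5·0.56) = 810 - 1.5·510.
So N1* = 45/0.16 = 281, and then N2* = 510 - 0.56·281 = 353.

N1* ≈ 281, N2* ≈ 353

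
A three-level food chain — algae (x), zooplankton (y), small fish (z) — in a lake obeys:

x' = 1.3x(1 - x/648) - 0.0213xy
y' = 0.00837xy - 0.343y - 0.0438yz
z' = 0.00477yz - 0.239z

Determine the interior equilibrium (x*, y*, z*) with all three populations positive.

From dz/dt = 0: 0.00477y* = 0.239, so y* = 50.1.
From dx/dt = 0: 1.3(1 - x*/648) = 0.0213·50.1, giving x* = 648·(1 - 0.821) = 116.
From dy/dt = 0: 0.00837·116 - 0.343 = 0.0438z*, so z* = 0.628/0.0438 = 14.3.

x* ≈ 116, y* ≈ 50.1, z* ≈ 14.3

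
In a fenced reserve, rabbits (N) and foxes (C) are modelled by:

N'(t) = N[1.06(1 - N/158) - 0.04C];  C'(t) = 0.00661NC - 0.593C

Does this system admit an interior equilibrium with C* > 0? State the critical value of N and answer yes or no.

The predator equation gives dC/dt > 0 only when N > 0.593/0.00661 = 89.7.
Without the predator, N → K = 158. Since 158 > 89.7, the predator can invade and persist.

Threshold N = 89.7; K > 89.7, so yes, the predator persists.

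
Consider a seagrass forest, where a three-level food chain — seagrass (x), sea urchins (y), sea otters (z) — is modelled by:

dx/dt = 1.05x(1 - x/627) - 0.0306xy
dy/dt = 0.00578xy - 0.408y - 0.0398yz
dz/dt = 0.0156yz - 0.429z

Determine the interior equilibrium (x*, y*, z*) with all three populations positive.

From dz/dt = 0: 0.0156y* = 0.429, so y* = 27.5.
From dx/dt = 0: 1.05(1 - x*/627) = 0.0306·27.5, giving x* = 627·(1 - 0.801) = 125.
From dy/dt = 0: 0.00578·125 - 0.408 = 0.0398z*, so z* = 0.312/0.0398 = 7.83.

x* ≈ 125, y* ≈ 27.5, z* ≈ 7.83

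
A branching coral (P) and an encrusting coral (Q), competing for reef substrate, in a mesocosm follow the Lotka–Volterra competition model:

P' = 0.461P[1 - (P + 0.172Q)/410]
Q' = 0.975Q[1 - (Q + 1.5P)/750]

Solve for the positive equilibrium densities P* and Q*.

Setting both brackets to zero gives the nullclines P + 0.172Q = 410 and 1.5P + Q = 750.
Substituting Q = 750 - 1.5P into the first: P(1 - 0.172·1.5) = 410 - 0.172·750.
So P* = 281/0.742 = 379, and then Q* = 750 - 1.5·379 = 182.

P* ≈ 379, Q* ≈ 182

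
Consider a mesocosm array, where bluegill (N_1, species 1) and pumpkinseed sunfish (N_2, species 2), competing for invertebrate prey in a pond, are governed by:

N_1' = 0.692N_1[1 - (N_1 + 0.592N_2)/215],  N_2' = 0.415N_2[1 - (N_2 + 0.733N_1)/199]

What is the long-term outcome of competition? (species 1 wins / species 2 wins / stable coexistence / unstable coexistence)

stable coexistence

Compare the nullcline intercepts: K1/α12 = 215/0.592 = 363 > K2 = 199; K2/α21 = 199/0.733 = 271 > K1 = 215.
Since both inequalities hold, each species can invade when rare, so the interior equilibrium is stable.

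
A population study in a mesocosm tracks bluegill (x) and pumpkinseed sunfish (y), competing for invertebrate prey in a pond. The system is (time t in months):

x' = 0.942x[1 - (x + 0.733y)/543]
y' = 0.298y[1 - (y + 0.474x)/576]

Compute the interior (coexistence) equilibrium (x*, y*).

x* ≈ 185, y* ≈ 488

Setting both brackets to zero gives the nullclines x + 0.733y = 543 and 0.474x + y = 576.
Substituting y = 576 - 0.474x into the first: x(1 - 0.733·0.474) = 543 - 0.733·576.
So x* = 121/0.653 = 185, and then y* = 576 - 0.474·185 = 488.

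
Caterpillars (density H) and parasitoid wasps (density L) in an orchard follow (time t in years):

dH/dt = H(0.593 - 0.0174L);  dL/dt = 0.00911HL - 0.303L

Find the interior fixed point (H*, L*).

H* ≈ 33.3, L* ≈ 34.1

Set dL/dt = 0 with L > 0: 0.00911H - 0.303 = 0, so H* = 0.303/0.00911 = 33.3.
Set dH/dt = 0 with H > 0: 0.593 - 0.0174L = 0, so L* = 0.593/0.0174 = 34.1.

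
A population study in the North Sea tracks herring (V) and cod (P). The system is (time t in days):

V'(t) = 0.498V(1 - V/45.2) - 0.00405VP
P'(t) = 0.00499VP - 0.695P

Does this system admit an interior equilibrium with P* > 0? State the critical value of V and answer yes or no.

The predator equation gives dP/dt > 0 only when V > 0.695/0.00499 = 139.
Without the predator, V → K = 45.2. Since 45.2 < 139, the predator cannot invade.

Threshold V = 139; K < 139, so no, the predator goes extinct.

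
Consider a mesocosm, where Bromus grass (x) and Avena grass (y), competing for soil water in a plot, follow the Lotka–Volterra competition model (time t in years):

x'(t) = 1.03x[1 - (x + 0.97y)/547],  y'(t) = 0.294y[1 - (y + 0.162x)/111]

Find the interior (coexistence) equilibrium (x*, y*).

Setting both brackets to zero gives the nullclines x + 0.97y = 547 and 0.162x + y = 111.
Substituting y = 111 - 0.162x into the first: x(1 - 0.97·0.162) = 547 - 0.97·111.
So x* = 439/0.843 = 521, and then y* = 111 - 0.162·521 = 26.6.

x* ≈ 521, y* ≈ 26.6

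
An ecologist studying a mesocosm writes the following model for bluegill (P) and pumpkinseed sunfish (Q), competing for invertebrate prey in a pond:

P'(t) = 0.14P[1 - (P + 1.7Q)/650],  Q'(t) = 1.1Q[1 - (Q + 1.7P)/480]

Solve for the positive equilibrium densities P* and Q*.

P* ≈ 87.8, Q* ≈ 331

Setting both brackets to zero gives the nullclines P + 1.7Q = 650 and 1.7P + Q = 480.
Substituting Q = 480 - 1.7P into the first: P(1 - 1.7·1.7) = 650 - 1.7·480.
So P* = -166/-1.89 = 87.8, and then Q* = 480 - 1.7·87.8 = 331.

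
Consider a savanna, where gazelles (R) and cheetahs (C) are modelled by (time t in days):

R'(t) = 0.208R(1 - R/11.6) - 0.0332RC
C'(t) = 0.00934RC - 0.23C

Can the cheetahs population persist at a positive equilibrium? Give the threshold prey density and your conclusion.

The predator equation gives dC/dt > 0 only when R > 0.23/0.00934 = 24.6.
Without the predator, R → K = 11.6. Since 11.6 < 24.6, the predator cannot invade.

Threshold R = 24.6; K < 24.6, so no, the predator goes extinct.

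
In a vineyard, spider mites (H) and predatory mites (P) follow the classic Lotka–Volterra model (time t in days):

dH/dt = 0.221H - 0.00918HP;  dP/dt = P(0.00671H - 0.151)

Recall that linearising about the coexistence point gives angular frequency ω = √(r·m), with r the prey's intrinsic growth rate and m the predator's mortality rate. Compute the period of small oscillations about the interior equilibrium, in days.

Here r = 0.221 and m = 0.151, so r·m = 0.0334.
ω = √0.0334 = 0.183 per day, hence T = 2π/ω ≈ 34.4 days.

T ≈ 34.4 days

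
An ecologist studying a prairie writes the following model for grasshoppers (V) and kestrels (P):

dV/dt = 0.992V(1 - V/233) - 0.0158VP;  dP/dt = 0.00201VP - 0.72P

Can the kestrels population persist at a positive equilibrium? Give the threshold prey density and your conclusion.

Threshold V = 358; K < 358, so no, the predator goes extinct.

The predator equation gives dP/dt > 0 only when V > 0.72/0.00201 = 358.
Without the predator, V → K = 233. Since 233 < 358, the predator cannot invade.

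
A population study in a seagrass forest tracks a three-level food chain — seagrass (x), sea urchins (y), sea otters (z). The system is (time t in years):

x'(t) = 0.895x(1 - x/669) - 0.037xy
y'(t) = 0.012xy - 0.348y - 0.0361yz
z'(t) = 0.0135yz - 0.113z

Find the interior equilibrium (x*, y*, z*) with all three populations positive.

From dz/dt = 0: 0.0135y* = 0.113, so y* = 8.37.
From dx/dt = 0: 0.895(1 - x*/669) = 0.037·8.37, giving x* = 669·(1 - 0.346) = 438.
From dy/dt = 0: 0.012·438 - 0.348 = 0.0361z*, so z* = 4.9/0.0361 = 136.

x* ≈ 438, y* ≈ 8.37, z* ≈ 136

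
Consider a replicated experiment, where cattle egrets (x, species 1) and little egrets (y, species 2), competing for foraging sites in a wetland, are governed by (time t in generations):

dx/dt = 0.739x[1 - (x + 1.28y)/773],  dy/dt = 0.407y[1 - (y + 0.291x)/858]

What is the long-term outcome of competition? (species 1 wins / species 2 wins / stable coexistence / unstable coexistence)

Compare the nullcline intercepts: K1/α12 = 773/1.28 = 604 < K2 = 858; K2/α21 = 858/0.291 = 2950 > K1 = 773.
Since the inequalities point opposite ways, species 2 can invade but species 1 cannot.

species 2 excludes species 1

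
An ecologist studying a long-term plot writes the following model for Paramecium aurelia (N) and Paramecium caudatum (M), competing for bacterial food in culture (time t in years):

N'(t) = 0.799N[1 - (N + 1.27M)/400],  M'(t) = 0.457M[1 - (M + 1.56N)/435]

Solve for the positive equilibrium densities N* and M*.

N* ≈ 155, M* ≈ 193

Setting both brackets to zero gives the nullclines N + 1.27M = 400 and 1.56N + M = 435.
Substituting M = 435 - 1.56N into the first: N(1 - 1.27·1.56) = 400 - 1.27·435.
So N* = -152/-0.981 = 155, and then M* = 435 - 1.56·155 = 193.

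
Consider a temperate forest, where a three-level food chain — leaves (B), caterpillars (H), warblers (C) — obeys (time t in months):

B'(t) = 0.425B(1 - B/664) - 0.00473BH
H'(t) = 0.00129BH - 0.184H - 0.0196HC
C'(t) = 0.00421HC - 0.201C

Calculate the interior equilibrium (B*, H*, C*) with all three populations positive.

B* ≈ 311, H* ≈ 47.7, C* ≈ 11.1

From dC/dt = 0: 0.00421H* = 0.201, so H* = 47.7.
From dB/dt = 0: 0.425(1 - B*/664) = 0.00473·47.7, giving B* = 664·(1 - 0.531) = 311.
From dH/dt = 0: 0.00129·311 - 0.184 = 0.0196C*, so C* = 0.217/0.0196 = 11.1.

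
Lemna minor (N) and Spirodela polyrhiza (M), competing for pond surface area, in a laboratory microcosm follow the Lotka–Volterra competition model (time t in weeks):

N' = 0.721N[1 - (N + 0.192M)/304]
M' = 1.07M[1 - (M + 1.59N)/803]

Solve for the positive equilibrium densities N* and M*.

Setting both brackets to zero gives the nullclines N + 0.192M = 304 and 1.59N + M = 803.
Substituting M = 803 - 1.59N into the first: N(1 - 0.192·1.59) = 304 - 0.192·803.
So N* = 150/0.695 = 216, and then M* = 803 - 1.59·216 = 460.

N* ≈ 216, M* ≈ 460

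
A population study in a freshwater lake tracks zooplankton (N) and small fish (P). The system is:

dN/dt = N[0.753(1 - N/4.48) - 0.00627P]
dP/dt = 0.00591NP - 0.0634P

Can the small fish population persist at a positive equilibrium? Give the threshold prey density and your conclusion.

The predator equation gives dP/dt > 0 only when N > 0.0634/0.00591 = 10.7.
Without the predator, N → K = 4.48. Since 4.48 < 10.7, the predator cannot invade.

Threshold N = 10.7; K < 10.7, so no, the predator goes extinct.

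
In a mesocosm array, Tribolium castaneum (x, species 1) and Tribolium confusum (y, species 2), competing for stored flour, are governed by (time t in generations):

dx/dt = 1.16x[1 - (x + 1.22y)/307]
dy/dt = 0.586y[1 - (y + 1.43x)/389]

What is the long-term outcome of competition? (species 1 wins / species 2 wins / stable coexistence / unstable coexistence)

unstable coexistence (outcome depends on initial conditions)

Compare the nullcline intercepts: K1/α12 = 307/1.22 = 252 < K2 = 389; K2/α21 = 389/1.43 = 272 < K1 = 307.
Since both are reversed, neither can invade when rare; the interior point is a saddle.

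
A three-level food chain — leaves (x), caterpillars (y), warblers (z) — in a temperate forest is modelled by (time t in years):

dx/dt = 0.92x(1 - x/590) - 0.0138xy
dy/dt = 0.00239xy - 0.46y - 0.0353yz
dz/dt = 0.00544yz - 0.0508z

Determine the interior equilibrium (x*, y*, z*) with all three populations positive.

From dz/dt = 0: 0.00544y* = 0.0508, so y* = 9.34.
From dx/dt = 0: 0.92(1 - x*/590) = 0.0138·9.34, giving x* = 590·(1 - 0.14) = 507.
From dy/dt = 0: 0.00239·507 - 0.46 = 0.0353z*, so z* = 0.753/0.0353 = 21.3.

x* ≈ 507, y* ≈ 9.34, z* ≈ 21.3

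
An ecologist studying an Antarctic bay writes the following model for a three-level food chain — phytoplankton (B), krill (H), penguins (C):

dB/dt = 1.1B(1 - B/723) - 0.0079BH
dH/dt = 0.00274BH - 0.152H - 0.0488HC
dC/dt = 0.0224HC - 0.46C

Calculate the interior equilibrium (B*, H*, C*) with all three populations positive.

From dC/dt = 0: 0.0224H* = 0.46, so H* = 20.5.
From dB/dt = 0: 1.1(1 - B*/723) = 0.0079·20.5, giving B* = 723·(1 - 0.147) = 616.
From dH/dt = 0: 0.00274·616 - 0.152 = 0.0488C*, so C* = 1.54/0.0488 = 31.5.

B* ≈ 616, H* ≈ 20.5, C* ≈ 31.5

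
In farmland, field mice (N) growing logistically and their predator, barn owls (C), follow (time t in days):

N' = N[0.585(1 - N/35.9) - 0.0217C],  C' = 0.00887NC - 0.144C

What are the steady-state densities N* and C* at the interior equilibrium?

N* ≈ 16.2, C* ≈ 14.8

From dC/dt = 0 with C > 0: 0.00887N* = 0.144, so N* = 16.2.
Substitute into dN/dt = 0: 0.585(1 - 16.2/35.9) = 0.0217C*.
The bracket is 0.548, giving C* = 0.32/0.0217 = 14.8.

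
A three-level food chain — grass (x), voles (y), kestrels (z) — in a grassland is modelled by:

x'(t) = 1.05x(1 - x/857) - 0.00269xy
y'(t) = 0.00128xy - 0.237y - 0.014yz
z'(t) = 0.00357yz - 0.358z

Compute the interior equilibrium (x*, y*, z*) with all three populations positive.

From dz/dt = 0: 0.00357y* = 0.358, so y* = 100.
From dx/dt = 0: 1.05(1 - x*/857) = 0.00269·100, giving x* = 857·(1 - 0.257) = 637.
From dy/dt = 0: 0.00128·637 - 0.237 = 0.014z*, so z* = 0.578/0.014 = 41.3.

x* ≈ 637, y* ≈ 100, z* ≈ 41.3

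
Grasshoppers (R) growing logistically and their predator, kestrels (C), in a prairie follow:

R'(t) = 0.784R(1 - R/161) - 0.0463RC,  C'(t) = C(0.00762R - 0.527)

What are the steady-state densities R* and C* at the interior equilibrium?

R* ≈ 69.2, C* ≈ 9.66

From dC/dt = 0 with C > 0: 0.00762R* = 0.527, so R* = 69.2.
Substitute into dR/dt = 0: 0.784(1 - 69.2/161) = 0.0463C*.
The bracket is 0.57, giving C* = 0.447/0.0463 = 9.66.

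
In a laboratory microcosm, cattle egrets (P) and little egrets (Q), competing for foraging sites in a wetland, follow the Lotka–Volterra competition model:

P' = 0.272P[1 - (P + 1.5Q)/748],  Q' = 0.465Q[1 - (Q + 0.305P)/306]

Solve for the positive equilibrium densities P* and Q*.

Setting both brackets to zero gives the nullclines P + 1.5Q = 748 and 0.305P + Q = 306.
Substituting Q = 306 - 0.305P into the first: P(1 - 1.5·0.305) = 748 - 1.5·306.
So P* = 289/0.542 = 533, and then Q* = 306 - 0.305·533 = 144.

P* ≈ 533, Q* ≈ 144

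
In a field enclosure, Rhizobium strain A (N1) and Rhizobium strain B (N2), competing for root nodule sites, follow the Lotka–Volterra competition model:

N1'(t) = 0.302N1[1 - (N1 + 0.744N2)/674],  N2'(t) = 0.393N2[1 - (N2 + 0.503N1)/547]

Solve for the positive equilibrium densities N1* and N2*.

N1* ≈ 427, N2* ≈ 332

Setting both brackets to zero gives the nullclines N1 + 0.744N2 = 674 and 0.503N1 + N2 = 547.
Substituting N2 = 547 - 0.503N1 into the first: N1(1 - 0.744·0.503) = 674 - 0.744·547.
So N1* = 267/0.626 = 427, and then N2* = 547 - 0.503·427 = 332.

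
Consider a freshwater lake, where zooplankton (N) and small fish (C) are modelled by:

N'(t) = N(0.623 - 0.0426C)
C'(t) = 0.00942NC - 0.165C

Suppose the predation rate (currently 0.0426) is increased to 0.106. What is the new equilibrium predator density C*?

C* ≈ 5.88

At the interior fixed point, setting dN/dt = 0 with N > 0 fixes C* = (prey growth rate)/(NC coefficient) — independent of the other coefficients.
With the change, C* = 0.623/0.106 = 5.88; it falls from 14.6.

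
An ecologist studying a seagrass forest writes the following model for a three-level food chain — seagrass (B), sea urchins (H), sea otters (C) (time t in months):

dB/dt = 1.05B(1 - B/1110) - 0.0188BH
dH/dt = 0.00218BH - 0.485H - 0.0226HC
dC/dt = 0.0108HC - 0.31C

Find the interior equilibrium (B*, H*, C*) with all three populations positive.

B* ≈ 540, H* ≈ 28.7, C* ≈ 30.6

From dC/dt = 0: 0.0108H* = 0.31, so H* = 28.7.
From dB/dt = 0: 1.05(1 - B*/1110) = 0.0188·28.7, giving B* = 1110·(1 - 0.514) = 540.
From dH/dt = 0: 0.00218·540 - 0.485 = 0.0226C*, so C* = 0.691/0.0226 = 30.6.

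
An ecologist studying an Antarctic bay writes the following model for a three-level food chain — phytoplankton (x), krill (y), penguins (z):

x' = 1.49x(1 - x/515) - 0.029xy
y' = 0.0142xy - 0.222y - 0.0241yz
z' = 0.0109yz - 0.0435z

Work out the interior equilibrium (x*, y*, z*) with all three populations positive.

From dz/dt = 0: 0.0109y* = 0.0435, so y* = 3.99.
From dx/dt = 0: 1.49(1 - x*/515) = 0.029·3.99, giving x* = 515·(1 - 0.0777) = 475.
From dy/dt = 0: 0.0142·475 - 0.222 = 0.0241z*, so z* = 6.52/0.0241 = 271.

x* ≈ 475, y* ≈ 3.99, z* ≈ 271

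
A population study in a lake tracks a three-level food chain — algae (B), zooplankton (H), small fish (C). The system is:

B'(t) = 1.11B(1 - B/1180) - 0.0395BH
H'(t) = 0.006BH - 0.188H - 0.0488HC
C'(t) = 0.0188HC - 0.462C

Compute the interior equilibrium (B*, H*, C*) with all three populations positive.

B* ≈ 148, H* ≈ 24.6, C* ≈ 14.4

From dC/dt = 0: 0.0188H* = 0.462, so H* = 24.6.
From dB/dt = 0: 1.11(1 - B*/1180) = 0.0395·24.6, giving B* = 1180·(1 - 0.874) = 148.
From dH/dt = 0: 0.006·148 - 0.188 = 0.0488C*, so C* = 0.701/0.0488 = 14.4.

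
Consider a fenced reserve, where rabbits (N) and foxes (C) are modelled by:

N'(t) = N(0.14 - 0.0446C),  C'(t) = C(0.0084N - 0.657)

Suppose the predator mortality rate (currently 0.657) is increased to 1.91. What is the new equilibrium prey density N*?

At the interior fixed point, setting dC/dt = 0 with C > 0 fixes N* = (predator death rate)/(NC coefficient) — independent of the other coefficients.
With the change, N* = 1.91/0.0084 = 227; it rises from 78.2.

N* ≈ 227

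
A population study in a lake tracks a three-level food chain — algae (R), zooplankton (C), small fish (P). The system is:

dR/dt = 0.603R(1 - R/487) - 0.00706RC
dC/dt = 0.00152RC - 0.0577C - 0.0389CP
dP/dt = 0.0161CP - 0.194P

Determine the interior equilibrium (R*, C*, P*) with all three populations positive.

R* ≈ 418, C* ≈ 12, P* ≈ 14.9

From dP/dt = 0: 0.0161C* = 0.194, so C* = 12.
From dR/dt = 0: 0.603(1 - R*/487) = 0.00706·12, giving R* = 487·(1 - 0.141) = 418.
From dC/dt = 0: 0.00152·418 - 0.0577 = 0.0389P*, so P* = 0.578/0.0389 = 14.9.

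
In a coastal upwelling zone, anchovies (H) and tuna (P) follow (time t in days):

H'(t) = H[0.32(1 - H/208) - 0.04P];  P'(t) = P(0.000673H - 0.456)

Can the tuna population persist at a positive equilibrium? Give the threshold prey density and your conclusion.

The predator equation gives dP/dt > 0 only when H > 0.456/0.000673 = 678.
Without the predator, H → K = 208. Since 208 < 678, the predator cannot invade.

Threshold H = 678; K < 678, so no, the predator goes extinct.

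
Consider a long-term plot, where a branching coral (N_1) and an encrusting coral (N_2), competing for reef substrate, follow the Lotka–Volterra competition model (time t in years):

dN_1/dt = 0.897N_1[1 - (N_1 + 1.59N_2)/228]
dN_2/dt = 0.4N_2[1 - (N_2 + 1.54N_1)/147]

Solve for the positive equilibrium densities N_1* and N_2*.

N_1* ≈ 3.96, N_2* ≈ 141

Setting both brackets to zero gives the nullclines N_1 + 1.59N_2 = 228 and 1.54N_1 + N_2 = 147.
Substituting N_2 = 147 - 1.54N_1 into the first: N_1(1 - 1.59·1.54) = 228 - 1.59·147.
So N_1* = -5.73/-1.45 = 3.96, and then N_2* = 147 - 1.54·3.96 = 141.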